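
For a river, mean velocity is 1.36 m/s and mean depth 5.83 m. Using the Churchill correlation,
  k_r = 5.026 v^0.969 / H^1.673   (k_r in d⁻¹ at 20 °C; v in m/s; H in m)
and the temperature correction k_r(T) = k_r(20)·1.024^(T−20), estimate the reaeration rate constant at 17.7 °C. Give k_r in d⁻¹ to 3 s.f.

k_r ≈ 0.336 d⁻¹

k_r(20) = 5.026 × 1.36^0.969 / 5.83^1.673 = 5.026 × 1.347 / 19.10 = 0.3545 d⁻¹.
k_r(17.7) = 0.3545 × 1.024^(17.7−20) = 0.3545 × 0.9469 = 0.3357 d⁻¹.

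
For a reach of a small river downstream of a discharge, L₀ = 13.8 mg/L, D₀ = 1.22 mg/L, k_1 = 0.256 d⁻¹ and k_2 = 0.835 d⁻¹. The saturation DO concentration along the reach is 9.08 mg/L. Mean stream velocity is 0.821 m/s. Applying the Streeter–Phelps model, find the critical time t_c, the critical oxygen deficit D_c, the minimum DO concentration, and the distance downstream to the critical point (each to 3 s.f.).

t_c = [1/(k_2−k_1)] ln[(k_2/k_1)(1 − D₀(k_2−k_1)/(k_1 L₀))]
= [1/(0.835−0.256)] ln[(0.835/0.256)(1 − 1.22×0.5790/(0.256×13.8))]
= (1/0.5790) ln[3.262 × 0.8001] = 1.727 × ln(2.610) = 1.727 × 0.9592 = 1.657 d.
D_c = (k_1/k_2) L₀ e^(−k_1 t_c) = (0.256/0.835) × 13.8 × e^(−0.256×1.657) = 0.3066 × 13.8 × 0.6544 = 2.769 mg/L.
Minimum DO = C_s − D_c = 9.08 − 2.769 = 6.311 mg/L.
x_c = v t_c = 0.821 m/s × 1.657 d × 86400 s/d = 117500 m ≈ 118 km.

t_c ≈ 1.66 d; D_c ≈ 2.77 mg/L; min DO ≈ 6.31 mg/L; x_c ≈ 118 km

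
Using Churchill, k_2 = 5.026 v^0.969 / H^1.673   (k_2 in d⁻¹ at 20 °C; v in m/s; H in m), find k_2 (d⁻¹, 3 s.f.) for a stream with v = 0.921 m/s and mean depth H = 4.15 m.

k_2 = 5.026 × 0.921^0.969 / 4.15^1.673 = 5.026 × 0.9234 / 10.81 = 0.4291 d⁻¹.

k_2 ≈ 0.429 d⁻¹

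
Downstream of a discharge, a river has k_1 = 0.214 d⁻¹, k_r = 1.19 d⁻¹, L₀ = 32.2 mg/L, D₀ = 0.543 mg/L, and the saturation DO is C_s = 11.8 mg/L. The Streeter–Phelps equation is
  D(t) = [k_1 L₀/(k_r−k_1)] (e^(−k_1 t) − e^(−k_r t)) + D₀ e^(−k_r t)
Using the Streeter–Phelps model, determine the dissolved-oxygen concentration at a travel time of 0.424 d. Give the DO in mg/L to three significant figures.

DO ≈ 9.29 mg/L

k_1 L₀/(k_r−k_1) = 0.214×32.2/(1.19−0.214) = 6.891/0.9760 = 7.060 mg/L.
e^(−k_1 t) = e^(−0.214×0.4240) = 0.9133; e^(−k_r t) = e^(−1.19×0.4240) = 0.6038.
D = 7.060 × (0.9133 − 0.6038) + 0.543 × 0.6038 = 2.185 + 0.3278 = 2.513 mg/L.
DO = C_s − D = 11.8 − 2.513 = 9.287 mg/L.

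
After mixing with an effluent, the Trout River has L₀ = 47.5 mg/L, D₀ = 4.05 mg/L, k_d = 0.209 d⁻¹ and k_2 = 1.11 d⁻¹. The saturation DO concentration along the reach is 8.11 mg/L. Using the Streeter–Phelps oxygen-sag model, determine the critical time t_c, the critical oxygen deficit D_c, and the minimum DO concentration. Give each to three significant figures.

At the critical point dD/dt = 0, so k_d L₀ e^(−k_d t) = k_2 D. Substituting D(t) from the Streeter–Phelps equation and solving for t gives
t_c = ln[(k_2/k_d)(1 − D₀(k_2−k_d)/(k_d L₀))] / (k_2−k_d).
Here k_2−k_d = 0.9010 d⁻¹ and 1 − D₀(k_2−k_d)/(k_d L₀) = 1 − 4.05×0.9010/(0.209×47.5) = 0.6324, so
t_c = ln(5.311 × 0.6324) / 0.9010 = 1.212 / 0.9010 = 1.345 d.
L(t_c) = L₀ e^(−k_d t_c) = 47.5 × 0.7550 = 35.86 mg/L, and at the critical point k_2 D_c = k_d L, so D_c = (0.209/1.11) × 35.86 = 6.752 mg/L.
Minimum DO = C_s − D_c = 8.11 − 6.752 = 1.358 mg/L.

t_c ≈ 1.34 d; D_c ≈ 6.75 mg/L; min DO ≈ 1.36 mg/L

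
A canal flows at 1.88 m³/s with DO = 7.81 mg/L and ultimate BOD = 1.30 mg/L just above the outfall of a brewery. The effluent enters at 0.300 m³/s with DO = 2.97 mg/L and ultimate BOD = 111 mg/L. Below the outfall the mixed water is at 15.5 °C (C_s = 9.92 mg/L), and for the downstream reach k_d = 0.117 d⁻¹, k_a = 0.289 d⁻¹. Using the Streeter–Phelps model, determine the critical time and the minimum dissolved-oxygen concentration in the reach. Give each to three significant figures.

t_c ≈ 3.59 d; minimum DO ≈ 5.56 mg/L

Mixed DO = (1.88×7.81 + 0.300×2.97)/(1.88+0.300) = 15.57/2.180 = 7.144 mg/L.
Mixed L₀ = (1.88×1.30 + 0.300×111)/(2.180) = 35.74/2.180 = 16.40 mg/L.
Initial deficit D₀ = C_s − DO₀ = 9.92 − 7.144 = 2.776 mg/L.
t_c = (1/0.1720) ln[(0.289/0.117)(1 − 2.776×0.1720/(0.117×16.40))] = 5.814 × ln(1.855) = 3.593 d.
D_c = (0.117/0.289) × 16.40 × e^(−0.117×3.593) = 0.4048 × 16.40 × 0.6568 = 4.360 mg/L.
Minimum DO = 9.92 − 4.360 = 5.560 mg/L.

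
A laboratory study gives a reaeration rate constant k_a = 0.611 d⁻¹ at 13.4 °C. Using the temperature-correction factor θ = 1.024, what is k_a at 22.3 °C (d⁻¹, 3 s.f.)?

k_a(T₂) = k_a(T₁) · θ^(T₂−T₁) = 0.611 × 1.024^(22.3−13.4)
= 0.611 × 1.024^8.90 = 0.611 × 1.235 = 0.7546 d⁻¹.

k_a ≈ 0.755 d⁻¹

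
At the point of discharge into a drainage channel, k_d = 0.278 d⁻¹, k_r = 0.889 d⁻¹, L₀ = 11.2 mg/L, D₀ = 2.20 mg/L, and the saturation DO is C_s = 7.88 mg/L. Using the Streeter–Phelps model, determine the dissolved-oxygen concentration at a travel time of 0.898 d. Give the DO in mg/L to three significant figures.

k_d L₀/(k_r−k_d) = 0.278×11.2/(0.889−0.278) = 3.114/0.6110 = 5.096 mg/L.
e^(−k_d t) = e^(−0.278×0.8980) = 0.7791; e^(−k_r t) = e^(−0.889×0.8980) = 0.4501.
D = 5.096 × (0.7791 − 0.4501) + 2.20 × 0.4501 = 1.677 + 0.9902 = 2.667 mg/L.
DO = C_s − D = 7.88 − 2.667 = 5.213 mg/L.

DO ≈ 5.21 mg/L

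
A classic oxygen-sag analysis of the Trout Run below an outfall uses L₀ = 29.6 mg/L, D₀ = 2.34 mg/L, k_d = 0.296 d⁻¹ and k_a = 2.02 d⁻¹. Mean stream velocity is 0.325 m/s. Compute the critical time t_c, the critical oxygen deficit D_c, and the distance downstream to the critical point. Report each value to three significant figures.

At the critical point dD/dt = 0, so k_d L₀ e^(−k_d t) = k_a D. Substituting D(t) from the Streeter–Phelps equation and solving for t gives
t_c = ln[(k_a/k_d)(1 − D₀(k_a−k_d)/(k_d L₀))] / (k_a−k_d).
Here k_a−k_d = 1.724 d⁻¹ and 1 − D₀(k_a−k_d)/(k_d L₀) = 1 − 2.34×1.724/(0.296×29.6) = 0.5396, so
t_c = ln(6.824 × 0.5396) / 1.724 = 1.303 / 1.724 = 0.7561 d.
D_c = (k_d/k_a) L₀ e^(−k_d t_c) = (0.296/2.02) × 29.6 × e^(−0.296×0.7561) = 0.1465 × 29.6 × 0.7995 = 3.468 mg/L.
x_c = v t_c = 0.325 m/s × 0.7561 d × 86400 s/d = 21230 m ≈ 21.2 km.

t_c ≈ 0.756 d; D_c ≈ 3.47 mg/L; x_c ≈ 21.2 km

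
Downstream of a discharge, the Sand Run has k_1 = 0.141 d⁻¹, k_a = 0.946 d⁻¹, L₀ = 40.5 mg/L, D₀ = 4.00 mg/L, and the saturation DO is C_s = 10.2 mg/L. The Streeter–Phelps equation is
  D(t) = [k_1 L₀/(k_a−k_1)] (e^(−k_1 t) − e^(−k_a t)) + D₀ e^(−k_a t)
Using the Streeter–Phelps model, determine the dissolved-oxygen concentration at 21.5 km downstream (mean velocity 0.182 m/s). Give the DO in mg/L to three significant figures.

Travel time t = x/v = 21.5 km / (0.182 m/s) = 21500 m / 0.182 m/s = 118100 s = 1.367 d.
k_1 L₀/(k_a−k_1) = 0.141×40.5/(0.946−0.141) = 5.710/0.8050 = 7.094 mg/L.
e^(−k_1 t) = e^(−0.141×1.367) = 0.8247; e^(−k_a t) = e^(−0.946×1.367) = 0.2743.
D = 7.094 × (0.8247 − 0.2743) + 4.00 × 0.2743 = 3.904 + 1.097 = 5.001 mg/L.
DO = C_s − D = 10.2 − 5.001 = 5.199 mg/L.

DO ≈ 5.20 mg/L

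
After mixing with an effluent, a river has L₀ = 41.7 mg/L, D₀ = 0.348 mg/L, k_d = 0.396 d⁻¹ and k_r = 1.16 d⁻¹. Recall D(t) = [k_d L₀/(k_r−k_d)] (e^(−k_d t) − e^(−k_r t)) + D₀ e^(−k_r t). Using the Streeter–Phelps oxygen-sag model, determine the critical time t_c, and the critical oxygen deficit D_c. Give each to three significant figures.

At the critical point dD/dt = 0, so k_d L₀ e^(−k_d t) = k_r D. Substituting D(t) from the Streeter–Phelps equation and solving for t gives
t_c = ln[(k_r/k_d)(1 − D₀(k_r−k_d)/(k_d L₀))] / (k_r−k_d).
Here k_r−k_d = 0.7640 d⁻¹ and 1 − D₀(k_r−k_d)/(k_d L₀) = 1 − 0.348×0.7640/(0.396×41.7) = 0.9839, so
t_c = ln(2.929 × 0.9839) / 0.7640 = 1.059 / 0.7640 = 1.386 d.
D_c = (k_d/k_r) L₀ e^(−k_d t_c) = (0.396/1.16) × 41.7 × e^(−0.396×1.386) = 0.3414 × 41.7 × 0.5777 = 8.224 mg/L.

t_c ≈ 1.39 d; D_c ≈ 8.22 mg/L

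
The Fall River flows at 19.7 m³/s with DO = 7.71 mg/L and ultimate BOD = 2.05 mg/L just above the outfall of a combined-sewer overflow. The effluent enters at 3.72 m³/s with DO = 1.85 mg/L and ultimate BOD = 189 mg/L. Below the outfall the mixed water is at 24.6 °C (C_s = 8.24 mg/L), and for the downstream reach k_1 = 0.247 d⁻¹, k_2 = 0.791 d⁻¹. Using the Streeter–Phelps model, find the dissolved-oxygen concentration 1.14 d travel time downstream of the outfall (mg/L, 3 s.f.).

Mixed DO = (19.7×7.71 + 3.72×1.85)/(19.7+3.72) = 158.8/23.42 = 6.779 mg/L.
Mixed L₀ = (19.7×2.05 + 3.72×189)/(23.42) = 743.5/23.42 = 31.74 mg/L.
Initial deficit D₀ = C_s − DO₀ = 8.24 − 6.779 = 1.461 mg/L.
D(1.14) = [0.247×31.74/(0.791−0.247)](e^(−0.247×1.14) − e^(−0.791×1.14)) + 1.461 e^(−0.791×1.14)
= 14.41 × (0.7546 − 0.4059) + 1.461 × 0.4059 = 5.619 mg/L.
DO = 8.24 − 5.619 = 2.621 mg/L.

DO ≈ 2.62 mg/L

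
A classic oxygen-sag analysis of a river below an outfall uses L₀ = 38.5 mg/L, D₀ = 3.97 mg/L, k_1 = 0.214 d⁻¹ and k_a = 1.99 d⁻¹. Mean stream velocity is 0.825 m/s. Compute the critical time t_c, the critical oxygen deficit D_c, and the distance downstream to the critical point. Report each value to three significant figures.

t_c = [1/(k_a−k_1)] ln[(k_a/k_1)(1 − D₀(k_a−k_1)/(k_1 L₀))]
= [1/(1.99−0.214)] ln[(1.99/0.214)(1 − 3.97×1.776/(0.214×38.5))]
= (1/1.776) ln[9.299 × 0.1442] = 0.5631 × ln(1.341) = 0.5631 × 0.2935 = 0.1653 d.
D_c = (k_1/k_a) L₀ e^(−k_1 t_c) = (0.214/1.99) × 38.5 × e^(−0.214×0.1653) = 0.1075 × 38.5 × 0.9652 = 3.996 mg/L.
x_c = v t_c = 0.825 m/s × 0.1653 d × 86400 s/d = 11780 m ≈ 11.8 km.

t_c ≈ 0.165 d; D_c ≈ 4.00 mg/L; x_c ≈ 11.8 km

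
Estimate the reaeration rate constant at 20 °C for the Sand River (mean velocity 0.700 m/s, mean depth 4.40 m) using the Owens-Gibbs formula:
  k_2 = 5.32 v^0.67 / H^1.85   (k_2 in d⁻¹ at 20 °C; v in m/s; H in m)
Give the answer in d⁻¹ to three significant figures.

k_2 = 5.32 × 0.700^0.67 / 4.40^1.85 = 5.32 × 0.7874 / 15.50 = 0.2702 d⁻¹.

k_2 ≈ 0.270 d⁻¹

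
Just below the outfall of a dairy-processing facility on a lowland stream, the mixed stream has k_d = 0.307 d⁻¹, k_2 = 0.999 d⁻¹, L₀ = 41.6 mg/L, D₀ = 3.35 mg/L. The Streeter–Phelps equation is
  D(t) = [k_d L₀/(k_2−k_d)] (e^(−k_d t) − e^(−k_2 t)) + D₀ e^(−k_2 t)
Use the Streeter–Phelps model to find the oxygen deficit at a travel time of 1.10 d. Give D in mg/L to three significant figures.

k_d L₀/(k_2−k_d) = 0.307×41.6/(0.999−0.307) = 12.77/0.6920 = 18.46 mg/L.
e^(−k_d t) = e^(−0.307×1.100) = 0.7134; e^(−k_2 t) = e^(−0.999×1.100) = 0.3332.
D = 18.46 × (0.7134 − 0.3332) + 3.35 × 0.3332 = 7.016 + 1.116 = 8.133 mg/L.

D ≈ 8.13 mg/L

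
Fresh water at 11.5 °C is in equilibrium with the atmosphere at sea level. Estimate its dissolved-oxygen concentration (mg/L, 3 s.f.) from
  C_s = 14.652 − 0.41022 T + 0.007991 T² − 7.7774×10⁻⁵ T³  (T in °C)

C_s = 14.652 − 0.41022×11.5 + 0.007991×11.5² − 7.7774×10⁻⁵×11.5³ = 10.87 mg/L.

C_s ≈ 10.9 mg/L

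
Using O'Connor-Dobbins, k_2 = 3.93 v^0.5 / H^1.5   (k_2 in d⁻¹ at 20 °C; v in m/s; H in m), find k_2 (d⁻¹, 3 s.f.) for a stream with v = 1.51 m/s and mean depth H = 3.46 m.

k_2 ≈ 0.750 d⁻¹

k_2 = 3.93 × 1.51^0.5 / 3.46^1.5 = 3.93 × 1.229 / 6.436 = 0.7504 d⁻¹.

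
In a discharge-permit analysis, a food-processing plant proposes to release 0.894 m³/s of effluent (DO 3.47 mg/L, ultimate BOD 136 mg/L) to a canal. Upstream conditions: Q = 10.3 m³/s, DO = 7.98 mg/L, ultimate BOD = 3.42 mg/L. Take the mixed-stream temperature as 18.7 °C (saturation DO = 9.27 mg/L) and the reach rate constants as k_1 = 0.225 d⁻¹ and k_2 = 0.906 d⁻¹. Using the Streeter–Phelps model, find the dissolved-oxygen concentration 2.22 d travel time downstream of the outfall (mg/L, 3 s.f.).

DO ≈ 6.86 mg/L

Mixed DO = (10.3×7.98 + 0.894×3.47)/(10.3+0.894) = 85.30/11.19 = 7.620 mg/L.
Mixed L₀ = (10.3×3.42 + 0.894×136)/(11.19) = 156.8/11.19 = 14.01 mg/L.
Initial deficit D₀ = C_s − DO₀ = 9.27 − 7.620 = 1.650 mg/L.
D(2.22) = [0.225×14.01/(0.906−0.225)](e^(−0.225×2.22) − e^(−0.906×2.22)) + 1.650 e^(−0.906×2.22)
= 4.628 × (0.6068 − 0.1338) + 1.650 × 0.1338 = 2.410 mg/L.
DO = 9.27 − 2.410 = 6.860 mg/L.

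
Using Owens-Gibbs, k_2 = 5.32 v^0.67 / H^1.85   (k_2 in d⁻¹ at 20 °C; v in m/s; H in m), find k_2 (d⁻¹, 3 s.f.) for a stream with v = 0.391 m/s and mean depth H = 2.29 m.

k_2 = 5.32 × 0.391^0.67 / 2.29^1.85 = 5.32 × 0.5330 / 4.631 = 0.6123 d⁻¹.

k_2 ≈ 0.612 d⁻¹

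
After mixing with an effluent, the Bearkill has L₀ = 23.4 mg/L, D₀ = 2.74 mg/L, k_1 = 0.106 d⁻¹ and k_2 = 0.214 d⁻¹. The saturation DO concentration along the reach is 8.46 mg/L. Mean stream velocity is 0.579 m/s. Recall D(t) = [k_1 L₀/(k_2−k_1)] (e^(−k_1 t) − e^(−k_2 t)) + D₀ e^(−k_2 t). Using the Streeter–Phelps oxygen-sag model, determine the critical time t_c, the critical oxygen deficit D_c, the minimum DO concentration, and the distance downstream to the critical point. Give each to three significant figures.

t_c ≈ 5.33 d; D_c ≈ 6.59 mg/L; min DO ≈ 1.87 mg/L; x_c ≈ 267 km

t_c = [1/(k_2−k_1)] ln[(k_2/k_1)(1 − D₀(k_2−k_1)/(k_1 L₀))]
= [1/(0.214−0.106)] ln[(0.214/0.106)(1 − 2.74×0.1080/(0.106×23.4))]
= (1/0.1080) ln[2.019 × 0.8807] = 9.259 × ln(1.778) = 9.259 × 0.5755 = 5.329 d.
L(t_c) = L₀ e^(−k_1 t_c) = 23.4 × 0.5685 = 13.30 mg/L, and at the critical point k_2 D_c = k_1 L, so D_c = (0.106/0.214) × 13.30 = 6.589 mg/L.
Minimum DO = C_s − D_c = 8.46 − 6.589 = 1.871 mg/L.
x_c = v t_c = 0.579 m/s × 5.329 d × 86400 s/d = 266600 m ≈ 267 km.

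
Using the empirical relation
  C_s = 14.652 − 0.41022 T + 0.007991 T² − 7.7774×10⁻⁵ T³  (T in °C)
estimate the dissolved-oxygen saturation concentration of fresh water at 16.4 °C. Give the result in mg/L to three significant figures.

C_s ≈ 9.73 mg/L

C_s = 14.652 − 0.41022×16.4 + 0.007991×16.4² − 7.7774×10⁻⁵×16.4³ = 9.731 mg/L.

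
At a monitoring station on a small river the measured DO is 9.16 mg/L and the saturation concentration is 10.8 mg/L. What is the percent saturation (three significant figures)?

% saturation = C/C_s × 100 = 9.16/10.8 × 100 = 84.8 %.

84.8 % saturation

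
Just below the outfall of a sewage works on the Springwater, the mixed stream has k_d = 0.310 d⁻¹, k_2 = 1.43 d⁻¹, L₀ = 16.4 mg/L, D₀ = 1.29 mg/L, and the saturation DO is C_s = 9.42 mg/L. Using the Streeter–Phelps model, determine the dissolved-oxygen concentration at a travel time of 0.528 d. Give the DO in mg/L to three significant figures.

k_d L₀/(k_2−k_d) = 0.310×16.4/(1.43−0.310) = 5.084/1.120 = 4.539 mg/L.
e^(−k_d t) = e^(−0.310×0.5280) = 0.8490; e^(−k_2 t) = e^(−1.43×0.5280) = 0.4700.
D = 4.539 × (0.8490 − 0.4700) + 1.29 × 0.4700 = 1.720 + 0.6063 = 2.327 mg/L.
DO = C_s − D = 9.42 − 2.327 = 7.093 mg/L.

DO ≈ 7.09 mg/L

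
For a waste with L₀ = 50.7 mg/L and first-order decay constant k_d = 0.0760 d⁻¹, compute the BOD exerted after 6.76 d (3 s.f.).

y ≈ 20.4 mg/L

y_t = L₀(1 − e^(−k_d t)) = 50.7 × (1 − e^(−0.0760×6.76))
= 50.7 × (1 − 0.5982) = 50.7 × 0.4018 = 20.37 mg/L.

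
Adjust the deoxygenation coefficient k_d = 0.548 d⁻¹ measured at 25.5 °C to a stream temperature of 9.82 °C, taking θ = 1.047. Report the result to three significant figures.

k_d(T₂) = k_d(T₁) · θ^(T₂−T₁) = 0.548 × 1.047^(9.82−25.5)
= 0.548 × 1.047^-15.7 = 0.548 × 0.4867 = 0.2667 d⁻¹.

k_d ≈ 0.267 d⁻¹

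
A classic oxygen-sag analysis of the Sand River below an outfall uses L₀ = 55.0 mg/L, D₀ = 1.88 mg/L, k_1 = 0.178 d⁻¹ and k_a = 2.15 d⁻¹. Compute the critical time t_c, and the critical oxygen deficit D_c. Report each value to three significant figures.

t_c ≈ 1.02 d; D_c ≈ 3.80 mg/L

With k_a/k_1 = 12.08 and 1 − D₀(k_a−k_1)/(k_1 L₀) = 0.6213,
t_c = ln(12.08 × 0.6213) / (2.15 − 0.178) = ln(7.505) / 1.972 = 2.016/1.972 = 1.022 d.
D_c = (k_1/k_a) L₀ e^(−k_1 t_c) = (0.178/2.15) × 55.0 × e^(−0.178×1.022) = 0.08279 × 55.0 × 0.8337 = 3.796 mg/L.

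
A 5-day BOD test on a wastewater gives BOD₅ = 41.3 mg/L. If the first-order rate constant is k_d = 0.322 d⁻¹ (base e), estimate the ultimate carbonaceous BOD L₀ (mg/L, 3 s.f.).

L₀ ≈ 51.6 mg/L

BOD₅ = L₀(1 − e^(−5k_d)) ⇒ L₀ = BOD₅ / (1 − e^(−5×0.322))
= 41.3 / (1 − 0.1999) = 41.3 / 0.8001 = 51.62 mg/L.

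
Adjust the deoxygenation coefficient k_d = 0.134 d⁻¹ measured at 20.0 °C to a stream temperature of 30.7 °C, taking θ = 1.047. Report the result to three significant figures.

k_d ≈ 0.219 d⁻¹

k_d(T₂) = k_d(T₁) · θ^(T₂−T₁) = 0.134 × 1.047^(30.7−20.0)
= 0.134 × 1.047^10.7 = 0.134 × 1.635 = 0.2190 d⁻¹.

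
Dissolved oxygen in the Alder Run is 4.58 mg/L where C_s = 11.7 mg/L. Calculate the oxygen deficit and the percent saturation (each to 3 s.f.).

D = C_s − C = 11.7 − 4.58 = 7.12 mg/L.
% saturation = 4.58/11.7 × 100 = 39.1 %.

D ≈ 7.12 mg/L; 39.1 % saturation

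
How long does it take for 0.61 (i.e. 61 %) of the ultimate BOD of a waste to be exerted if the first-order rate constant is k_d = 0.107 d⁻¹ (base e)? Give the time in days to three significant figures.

y/L₀ = 1 − e^(−k_d t) = 0.61 ⇒ e^(−k_d t) = 0.390
t = −ln(0.390) / 0.107 = 0.9416 / 0.107 = 8.800 d.

t ≈ 8.80 d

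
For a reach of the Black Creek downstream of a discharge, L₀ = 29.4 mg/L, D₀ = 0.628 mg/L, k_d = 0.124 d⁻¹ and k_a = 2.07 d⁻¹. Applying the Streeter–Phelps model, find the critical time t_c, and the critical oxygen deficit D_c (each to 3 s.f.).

With k_a/k_d = 16.69 and 1 − D₀(k_a−k_d)/(k_d L₀) = 0.6648,
t_c = ln(16.69 × 0.6648) / (2.07 − 0.124) = ln(11.10) / 1.946 = 2.407/1.946 = 1.237 d.
D_c = (k_d/k_a) L₀ e^(−k_d t_c) = (0.124/2.07) × 29.4 × e^(−0.124×1.237) = 0.05990 × 29.4 × 0.8578 = 1.511 mg/L.

t_c ≈ 1.24 d; D_c ≈ 1.51 mg/L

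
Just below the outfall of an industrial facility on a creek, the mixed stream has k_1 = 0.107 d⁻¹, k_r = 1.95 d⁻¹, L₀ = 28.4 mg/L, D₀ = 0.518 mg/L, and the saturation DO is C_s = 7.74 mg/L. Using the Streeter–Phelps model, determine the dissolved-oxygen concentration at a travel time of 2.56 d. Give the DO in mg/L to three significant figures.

k_1 L₀/(k_r−k_1) = 0.107×28.4/(1.95−0.107) = 3.039/1.843 = 1.649 mg/L.
e^(−k_1 t) = e^(−0.107×2.560) = 0.7604; e^(−k_r t) = e^(−1.95×2.560) = 0.006792.
D = 1.649 × (0.7604 − 0.006792) + 0.518 × 0.006792 = 1.243 + 0.003518 = 1.246 mg/L.
DO = C_s − D = 7.74 − 1.246 = 6.494 mg/L.

DO ≈ 6.49 mg/L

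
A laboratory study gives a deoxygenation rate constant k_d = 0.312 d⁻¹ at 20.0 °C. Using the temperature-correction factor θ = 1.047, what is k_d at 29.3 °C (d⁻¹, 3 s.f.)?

k_d ≈ 0.478 d⁻¹

k_d(T₂) = k_d(T₁) · θ^(T₂−T₁) = 0.312 × 1.047^(29.3−20.0)
= 0.312 × 1.047^9.30 = 0.312 × 1.533 = 0.4783 d⁻¹.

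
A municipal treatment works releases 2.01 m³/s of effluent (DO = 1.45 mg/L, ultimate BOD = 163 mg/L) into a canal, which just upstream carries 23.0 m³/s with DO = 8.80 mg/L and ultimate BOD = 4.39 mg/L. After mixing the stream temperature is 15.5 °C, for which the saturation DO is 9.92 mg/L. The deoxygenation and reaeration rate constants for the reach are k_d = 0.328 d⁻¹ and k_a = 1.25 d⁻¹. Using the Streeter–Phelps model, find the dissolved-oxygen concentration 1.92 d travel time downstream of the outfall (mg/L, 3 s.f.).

Mixed DO = (23.0×8.80 + 2.01×1.45)/(23.0+2.01) = 205.3/25.01 = 8.209 mg/L.
Mixed L₀ = (23.0×4.39 + 2.01×163)/(25.01) = 428.6/25.01 = 17.14 mg/L.
Initial deficit D₀ = C_s − DO₀ = 9.92 − 8.209 = 1.711 mg/L.
D(1.92) = [0.328×17.14/(1.25−0.328)](e^(−0.328×1.92) − e^(−1.25×1.92)) + 1.711 e^(−1.25×1.92)
= 6.097 × (0.5327 − 0.09072) + 1.711 × 0.09072 = 2.850 mg/L.
DO = 9.92 − 2.850 = 7.070 mg/L.

DO ≈ 7.07 mg/L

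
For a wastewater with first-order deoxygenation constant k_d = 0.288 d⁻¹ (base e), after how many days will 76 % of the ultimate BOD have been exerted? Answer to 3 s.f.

t ≈ 4.96 d

y/L₀ = 1 − e^(−k_d t) = 0.76 ⇒ e^(−k_d t) = 0.240
t = −ln(0.240) / 0.288 = 1.427 / 0.288 = 4.955 d.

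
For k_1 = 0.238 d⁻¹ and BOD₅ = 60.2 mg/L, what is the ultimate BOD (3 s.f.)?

L₀ ≈ 86.5 mg/L

BOD₅ = L₀(1 − e^(−5k_1)) ⇒ L₀ = BOD₅ / (1 − e^(−5×0.238))
= 60.2 / (1 − 0.3042) = 60.2 / 0.6958 = 86.52 mg/L.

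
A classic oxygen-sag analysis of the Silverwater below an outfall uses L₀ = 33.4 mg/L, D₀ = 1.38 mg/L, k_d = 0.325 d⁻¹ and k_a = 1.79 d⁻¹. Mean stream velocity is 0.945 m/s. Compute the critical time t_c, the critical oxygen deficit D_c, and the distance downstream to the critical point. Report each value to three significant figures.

t_c ≈ 1.02 d; D_c ≈ 4.35 mg/L; x_c ≈ 83.6 km

At the critical point dD/dt = 0, so k_d L₀ e^(−k_d t) = k_a D. Substituting D(t) from the Streeter–Phelps equation and solving for t gives
t_c = ln[(k_a/k_d)(1 − D₀(k_a−k_d)/(k_d L₀))] / (k_a−k_d).
Here k_a−k_d = 1.465 d⁻¹ and 1 − D₀(k_a−k_d)/(k_d L₀) = 1 − 1.38×1.465/(0.325×33.4) = 0.8138, so
t_c = ln(5.508 × 0.8138) / 1.465 = 1.500 / 1.465 = 1.024 d.
L(t_c) = L₀ e^(−k_d t_c) = 33.4 × 0.7169 = 23.95 mg/L, and at the critical point k_a D_c = k_d L, so D_c = (0.325/1.79) × 23.95 = 4.348 mg/L.
x_c = v t_c = 0.945 m/s × 1.024 d × 86400 s/d = 83600 m ≈ 83.6 km.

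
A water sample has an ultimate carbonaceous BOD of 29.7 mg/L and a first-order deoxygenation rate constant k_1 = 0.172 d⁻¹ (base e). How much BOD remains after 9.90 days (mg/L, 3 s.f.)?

L_t = L₀ e^(−k_1 t) = 29.7 × e^(−0.172×9.90) = 29.7 × 0.1822 = 5.411 mg/L.

L ≈ 5.41 mg/L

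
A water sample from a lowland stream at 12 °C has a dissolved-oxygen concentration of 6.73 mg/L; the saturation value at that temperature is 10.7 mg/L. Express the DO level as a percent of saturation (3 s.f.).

62.9 % saturation

% saturation = C/C_s × 100 = 6.73/10.7 × 100 = 62.9 %.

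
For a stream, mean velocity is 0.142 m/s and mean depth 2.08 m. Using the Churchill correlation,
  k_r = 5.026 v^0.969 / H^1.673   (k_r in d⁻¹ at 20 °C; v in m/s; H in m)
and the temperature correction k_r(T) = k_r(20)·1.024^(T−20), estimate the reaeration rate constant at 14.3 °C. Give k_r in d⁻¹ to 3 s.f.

k_r(20) = 5.026 × 0.142^0.969 / 2.08^1.673 = 5.026 × 0.1509 / 3.405 = 0.2227 d⁻¹.
k_r(14.3) = 0.2227 × 1.024^(14.3−20) = 0.2227 × 0.8736 = 0.1945 d⁻¹.

k_r ≈ 0.195 d⁻¹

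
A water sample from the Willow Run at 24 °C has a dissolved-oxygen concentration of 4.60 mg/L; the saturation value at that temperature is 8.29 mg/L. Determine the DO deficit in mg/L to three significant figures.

D = C_s − C = 8.29 − 4.60 = 3.69 mg/L.

D ≈ 3.69 mg/L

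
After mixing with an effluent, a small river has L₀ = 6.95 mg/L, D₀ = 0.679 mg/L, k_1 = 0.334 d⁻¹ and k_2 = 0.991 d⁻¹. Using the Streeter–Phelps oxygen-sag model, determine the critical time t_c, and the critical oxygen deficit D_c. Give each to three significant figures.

t_c ≈ 1.33 d; D_c ≈ 1.50 mg/L

At the critical point dD/dt = 0, so k_1 L₀ e^(−k_1 t) = k_2 D. Substituting D(t) from the Streeter–Phelps equation and solving for t gives
t_c = ln[(k_2/k_1)(1 − D₀(k_2−k_1)/(k_1 L₀))] / (k_2−k_1).
Here k_2−k_1 = 0.6570 d⁻¹ and 1 − D₀(k_2−k_1)/(k_1 L₀) = 1 − 0.679×0.6570/(0.334×6.95) = 0.8078, so
t_c = ln(2.967 × 0.8078) / 0.6570 = 0.8742 / 0.6570 = 1.331 d.
L(t_c) = L₀ e^(−k_1 t_c) = 6.95 × 0.6412 = 4.456 mg/L, and at the critical point k_2 D_c = k_1 L, so D_c = (0.334/0.991) × 4.456 = 1.502 mg/L.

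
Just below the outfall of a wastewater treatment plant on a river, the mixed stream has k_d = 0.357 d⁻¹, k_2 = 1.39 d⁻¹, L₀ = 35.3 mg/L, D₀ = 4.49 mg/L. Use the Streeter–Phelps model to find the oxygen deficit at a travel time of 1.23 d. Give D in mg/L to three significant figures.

D ≈ 6.47 mg/L

k_d L₀/(k_2−k_d) = 0.357×35.3/(1.39−0.357) = 12.60/1.033 = 12.20 mg/L.
e^(−k_d t) = e^(−0.357×1.230) = 0.6446; e^(−k_2 t) = e^(−1.39×1.230) = 0.1809.
D = 12.20 × (0.6446 − 0.1809) + 4.49 × 0.1809 = 5.657 + 0.8123 = 6.469 mg/L.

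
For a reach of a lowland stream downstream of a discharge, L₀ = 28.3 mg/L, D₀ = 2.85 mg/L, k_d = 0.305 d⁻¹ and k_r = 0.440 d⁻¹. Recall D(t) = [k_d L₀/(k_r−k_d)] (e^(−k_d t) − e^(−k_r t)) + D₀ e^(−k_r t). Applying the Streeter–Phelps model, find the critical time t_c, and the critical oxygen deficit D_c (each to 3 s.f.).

t_c ≈ 2.38 d; D_c ≈ 9.50 mg/L

At the critical point dD/dt = 0, so k_d L₀ e^(−k_d t) = k_r D. Substituting D(t) from the Streeter–Phelps equation and solving for t gives
t_c = ln[(k_r/k_d)(1 − D₀(k_r−k_d)/(k_d L₀))] / (k_r−k_d).
Here k_r−k_d = 0.1350 d⁻¹ and 1 − D₀(k_r−k_d)/(k_d L₀) = 1 − 2.85×0.1350/(0.305×28.3) = 0.9554, so
t_c = ln(1.443 × 0.9554) / 0.1350 = 0.3209 / 0.1350 = 2.377 d.
L(t_c) = L₀ e^(−k_d t_c) = 28.3 × 0.4844 = 13.71 mg/L, and at the critical point k_r D_c = k_d L, so D_c = (0.305/0.440) × 13.71 = 9.502 mg/L.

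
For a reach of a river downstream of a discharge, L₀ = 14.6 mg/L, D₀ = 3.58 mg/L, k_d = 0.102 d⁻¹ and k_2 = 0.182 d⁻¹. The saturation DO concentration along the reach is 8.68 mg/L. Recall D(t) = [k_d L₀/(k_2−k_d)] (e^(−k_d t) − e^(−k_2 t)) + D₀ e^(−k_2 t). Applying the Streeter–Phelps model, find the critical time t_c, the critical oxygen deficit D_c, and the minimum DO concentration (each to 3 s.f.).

t_c ≈ 4.57 d; D_c ≈ 5.13 mg/L; min DO ≈ 3.55 mg/L

At the critical point dD/dt = 0, so k_d L₀ e^(−k_d t) = k_2 D. Substituting D(t) from the Streeter–Phelps equation and solving for t gives
t_c = ln[(k_2/k_d)(1 − D₀(k_2−k_d)/(k_d L₀))] / (k_2−k_d).
Here k_2−k_d = 0.08000 d⁻¹ and 1 − D₀(k_2−k_d)/(k_d L₀) = 1 − 3.58×0.08000/(0.102×14.6) = 0.8077, so
t_c = ln(1.784 × 0.8077) / 0.08000 = 0.3654 / 0.08000 = 4.568 d.
L(t_c) = L₀ e^(−k_d t_c) = 14.6 × 0.6275 = 9.162 mg/L, and at the critical point k_2 D_c = k_d L, so D_c = (0.102/0.182) × 9.162 = 5.135 mg/L.
Minimum DO = C_s − D_c = 8.68 − 5.135 = 3.545 mg/L.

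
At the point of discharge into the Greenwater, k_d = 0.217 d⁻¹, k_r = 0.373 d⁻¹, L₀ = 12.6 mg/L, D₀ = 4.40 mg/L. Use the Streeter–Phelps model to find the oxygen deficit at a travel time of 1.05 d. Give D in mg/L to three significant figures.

D ≈ 5.08 mg/L

k_d L₀/(k_r−k_d) = 0.217×12.6/(0.373−0.217) = 2.734/0.1560 = 17.53 mg/L.
e^(−k_d t) = e^(−0.217×1.050) = 0.7962; e^(−k_r t) = e^(−0.373×1.050) = 0.6759.
D = 17.53 × (0.7962 − 0.6759) + 4.40 × 0.6759 = 2.109 + 2.974 = 5.083 mg/L.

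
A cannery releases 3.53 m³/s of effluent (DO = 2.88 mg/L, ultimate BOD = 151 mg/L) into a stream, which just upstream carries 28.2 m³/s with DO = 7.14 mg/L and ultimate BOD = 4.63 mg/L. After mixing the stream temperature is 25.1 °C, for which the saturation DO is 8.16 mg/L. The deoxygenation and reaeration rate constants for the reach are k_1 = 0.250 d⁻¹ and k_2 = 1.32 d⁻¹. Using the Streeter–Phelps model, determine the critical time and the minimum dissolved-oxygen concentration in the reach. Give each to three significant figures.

t_c ≈ 1.21 d; minimum DO ≈ 5.24 mg/L

Mixed DO = (28.2×7.14 + 3.53×2.88)/(28.2+3.53) = 211.5/31.73 = 6.666 mg/L.
Mixed L₀ = (28.2×4.63 + 3.53×151)/(31.73) = 663.6/31.73 = 20.91 mg/L.
Initial deficit D₀ = C_s − DO₀ = 8.16 − 6.666 = 1.494 mg/L.
t_c = (1/1.070) ln[(1.32/0.250)(1 − 1.494×1.070/(0.250×20.91))] = 0.9346 × ln(3.666) = 1.214 d.
D_c = (0.250/1.32) × 20.91 × e^(−0.250×1.214) = 0.1894 × 20.91 × 0.7382 = 2.924 mg/L.
Minimum DO = 8.16 − 2.924 = 5.236 mg/L.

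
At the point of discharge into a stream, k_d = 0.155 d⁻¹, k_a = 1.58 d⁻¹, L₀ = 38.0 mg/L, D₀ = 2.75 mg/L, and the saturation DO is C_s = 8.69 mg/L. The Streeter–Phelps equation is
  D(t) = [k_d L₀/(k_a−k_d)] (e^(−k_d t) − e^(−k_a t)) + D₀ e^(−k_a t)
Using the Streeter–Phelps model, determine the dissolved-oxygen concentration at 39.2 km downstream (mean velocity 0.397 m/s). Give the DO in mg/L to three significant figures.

Travel time t = x/v = 39.2 km / (0.397 m/s) = 39200 m / 0.397 m/s = 98740 s = 1.143 d.
k_d L₀/(k_a−k_d) = 0.155×38.0/(1.58−0.155) = 5.890/1.425 = 4.133 mg/L.
e^(−k_d t) = e^(−0.155×1.143) = 0.8377; e^(−k_a t) = e^(−1.58×1.143) = 0.1644.
D = 4.133 × (0.8377 − 0.1644) + 2.75 × 0.1644 = 2.783 + 0.4520 = 3.235 mg/L.
DO = C_s − D = 8.69 − 3.235 = 5.455 mg/L.

DO ≈ 5.46 mg/L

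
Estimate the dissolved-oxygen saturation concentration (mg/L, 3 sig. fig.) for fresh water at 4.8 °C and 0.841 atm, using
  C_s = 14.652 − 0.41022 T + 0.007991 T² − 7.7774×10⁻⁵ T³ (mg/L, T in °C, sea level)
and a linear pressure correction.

At sea level: C_s = 14.652 − 0.41022×4.8 + 0.007991×4.8² − 7.7774×10⁻⁵×4.8³ = 12.86 mg/L.
Pressure correction: C_s' = 12.86 × 0.841 = 10.81 mg/L.

C_s ≈ 10.8 mg/L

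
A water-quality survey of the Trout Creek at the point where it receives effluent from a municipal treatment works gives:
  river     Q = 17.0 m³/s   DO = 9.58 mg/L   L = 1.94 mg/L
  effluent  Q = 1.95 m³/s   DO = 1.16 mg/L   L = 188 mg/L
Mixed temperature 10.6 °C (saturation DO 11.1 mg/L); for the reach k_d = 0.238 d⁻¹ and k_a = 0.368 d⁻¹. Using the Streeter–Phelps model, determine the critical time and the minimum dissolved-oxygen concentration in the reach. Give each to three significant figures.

t_c ≈ 2.86 d; minimum DO ≈ 4.20 mg/L

Mixed DO = (17.0×9.58 + 1.95×1.16)/(17.0+1.95) = 165.1/18.95 = 8.714 mg/L.
Mixed L₀ = (17.0×1.94 + 1.95×188)/(18.95) = 399.6/18.95 = 21.09 mg/L.
Initial deficit D₀ = C_s − DO₀ = 11.1 − 8.714 = 2.386 mg/L.
t_c = (1/0.1300) ln[(0.368/0.238)(1 − 2.386×0.1300/(0.238×21.09))] = 7.692 × ln(1.451) = 2.862 d.
D_c = (0.238/0.368) × 21.09 × e^(−0.238×2.862) = 0.6467 × 21.09 × 0.5061 = 6.902 mg/L.
Minimum DO = 11.1 − 6.902 = 4.198 mg/L.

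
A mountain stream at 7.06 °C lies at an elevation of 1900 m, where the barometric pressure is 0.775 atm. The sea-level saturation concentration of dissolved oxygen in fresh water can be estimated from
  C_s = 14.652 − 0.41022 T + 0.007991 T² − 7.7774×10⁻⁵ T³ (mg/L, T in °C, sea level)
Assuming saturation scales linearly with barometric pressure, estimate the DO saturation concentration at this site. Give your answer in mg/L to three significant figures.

At sea level: C_s = 14.652 − 0.41022×7.06 + 0.007991×7.06² − 7.7774×10⁻⁵×7.06³ = 12.13 mg/L.
Pressure correction: C_s' = 12.13 × 0.775 = 9.398 mg/L.

C_s ≈ 9.40 mg/L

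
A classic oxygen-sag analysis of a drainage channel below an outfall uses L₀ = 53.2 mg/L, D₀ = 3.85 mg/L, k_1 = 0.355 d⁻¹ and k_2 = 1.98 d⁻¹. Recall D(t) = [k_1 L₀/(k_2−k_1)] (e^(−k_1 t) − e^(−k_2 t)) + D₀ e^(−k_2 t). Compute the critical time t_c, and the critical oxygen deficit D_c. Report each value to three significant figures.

t_c ≈ 0.810 d; D_c ≈ 7.15 mg/L

With k_2/k_1 = 5.577 and 1 − D₀(k_2−k_1)/(k_1 L₀) = 0.6687,
t_c = ln(5.577 × 0.6687) / (1.98 − 0.355) = ln(3.730) / 1.625 = 1.316/1.625 = 0.8101 d.
L(t_c) = L₀ e^(−k_1 t_c) = 53.2 × 0.7501 = 39.90 mg/L, and at the critical point k_2 D_c = k_1 L, so D_c = (0.355/1.98) × 39.90 = 7.155 mg/L.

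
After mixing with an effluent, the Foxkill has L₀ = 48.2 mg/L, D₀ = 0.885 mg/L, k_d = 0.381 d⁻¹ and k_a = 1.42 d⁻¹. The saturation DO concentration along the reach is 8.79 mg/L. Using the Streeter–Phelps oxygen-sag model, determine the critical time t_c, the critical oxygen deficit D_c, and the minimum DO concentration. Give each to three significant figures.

t_c ≈ 1.22 d; D_c ≈ 8.13 mg/L; min DO ≈ 0.655 mg/L

t_c = [1/(k_a−k_d)] ln[(k_a/k_d)(1 − D₀(k_a−k_d)/(k_d L₀))]
= [1/(1.42−0.381)] ln[(1.42/0.381)(1 − 0.885×1.039/(0.381×48.2))]
= (1/1.039) ln[3.727 × 0.9499] = 0.9625 × ln(3.540) = 0.9625 × 1.264 = 1.217 d.
L(t_c) = L₀ e^(−k_d t_c) = 48.2 × 0.6290 = 30.32 mg/L, and at the critical point k_a D_c = k_d L, so D_c = (0.381/1.42) × 30.32 = 8.135 mg/L.
Minimum DO = C_s − D_c = 8.79 − 8.135 = 0.6552 mg/L.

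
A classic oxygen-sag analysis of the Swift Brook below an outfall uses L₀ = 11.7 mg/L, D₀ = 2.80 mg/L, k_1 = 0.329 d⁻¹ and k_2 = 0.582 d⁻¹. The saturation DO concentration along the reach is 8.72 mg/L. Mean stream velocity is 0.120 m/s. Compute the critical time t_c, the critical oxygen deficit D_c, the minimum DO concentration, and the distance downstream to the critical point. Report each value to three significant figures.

At the critical point dD/dt = 0, so k_1 L₀ e^(−k_1 t) = k_2 D. Substituting D(t) from the Streeter–Phelps equation and solving for t gives
t_c = ln[(k_2/k_1)(1 − D₀(k_2−k_1)/(k_1 L₀))] / (k_2−k_1).
Here k_2−k_1 = 0.2530 d⁻¹ and 1 − D₀(k_2−k_1)/(k_1 L₀) = 1 − 2.80×0.2530/(0.329×11.7) = 0.8160, so
t_c = ln(1.769 × 0.8160) / 0.2530 = 0.3670 / 0.2530 = 1.451 d.
D_c = (k_1/k_2) L₀ e^(−k_1 t_c) = (0.329/0.582) × 11.7 × e^(−0.329×1.451) = 0.5653 × 11.7 × 0.6205 = 4.104 mg/L.
Minimum DO = C_s − D_c = 8.72 − 4.104 = 4.616 mg/L.
x_c = v t_c = 0.120 m/s × 1.451 d × 86400 s/d = 15040 m ≈ 15.0 km.

t_c ≈ 1.45 d; D_c ≈ 4.10 mg/L; min DO ≈ 4.62 mg/L; x_c ≈ 15.0 km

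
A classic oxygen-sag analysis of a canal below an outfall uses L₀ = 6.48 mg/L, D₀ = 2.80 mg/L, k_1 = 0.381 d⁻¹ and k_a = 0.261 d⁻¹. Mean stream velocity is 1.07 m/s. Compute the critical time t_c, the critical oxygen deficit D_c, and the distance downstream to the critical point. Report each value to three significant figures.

With k_a/k_1 = 0.6850 and 1 − D₀(k_a−k_1)/(k_1 L₀) = 1.136,
t_c = ln(0.6850 × 1.136) / (0.261 − 0.381) = ln(0.7783) / -0.1200 = -0.2507/-0.1200 = 2.089 d.
D_c = (k_1/k_a) L₀ e^(−k_1 t_c) = (0.381/0.261) × 6.48 × e^(−0.381×2.089) = 1.460 × 6.48 × 0.4512 = 4.268 mg/L.
x_c = v t_c = 1.07 m/s × 2.089 d × 86400 s/d = 193100 m ≈ 193 km.

t_c ≈ 2.09 d; D_c ≈ 4.27 mg/L; x_c ≈ 193 km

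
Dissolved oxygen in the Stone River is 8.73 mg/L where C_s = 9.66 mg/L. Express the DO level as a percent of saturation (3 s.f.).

% saturation = C/C_s × 100 = 8.73/9.66 × 100 = 90.4 %.

90.4 % saturation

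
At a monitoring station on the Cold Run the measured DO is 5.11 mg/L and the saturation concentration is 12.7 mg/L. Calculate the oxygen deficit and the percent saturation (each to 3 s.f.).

D ≈ 7.59 mg/L; 40.2 % saturation

D = C_s − C = 12.7 − 5.11 = 7.59 mg/L.
% saturation = 5.11/12.7 × 100 = 40.2 %.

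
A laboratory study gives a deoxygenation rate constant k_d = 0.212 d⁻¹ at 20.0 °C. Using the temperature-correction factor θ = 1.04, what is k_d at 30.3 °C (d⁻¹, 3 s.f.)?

k_d ≈ 0.318 d⁻¹

k_d(T₂) = k_d(T₁) · θ^(T₂−T₁) = 0.212 × 1.04^(30.3−20.0)
= 0.212 × 1.04^10.3 = 0.212 × 1.498 = 0.3175 d⁻¹.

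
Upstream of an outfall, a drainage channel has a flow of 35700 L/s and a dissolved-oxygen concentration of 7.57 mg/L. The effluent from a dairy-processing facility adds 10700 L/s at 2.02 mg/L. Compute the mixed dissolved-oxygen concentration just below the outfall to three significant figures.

6.29 mg/L

Flow-weighted mixing: C = (Q_r C_r + Q_w C_w)/(Q_r + Q_w)
= (35700×7.57 + 10700×2.02)/(35700 + 10700) = 291900/46400 = 6.290 mg/L.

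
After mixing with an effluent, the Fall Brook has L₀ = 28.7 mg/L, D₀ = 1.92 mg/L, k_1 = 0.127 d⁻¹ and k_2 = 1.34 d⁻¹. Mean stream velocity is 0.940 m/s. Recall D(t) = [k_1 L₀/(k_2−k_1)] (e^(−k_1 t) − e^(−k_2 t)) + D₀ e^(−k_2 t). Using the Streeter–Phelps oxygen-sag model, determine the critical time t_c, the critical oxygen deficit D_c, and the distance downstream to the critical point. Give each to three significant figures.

t_c ≈ 1.10 d; D_c ≈ 2.36 mg/L; x_c ≈ 89.5 km

t_c = [1/(k_2−k_1)] ln[(k_2/k_1)(1 − D₀(k_2−k_1)/(k_1 L₀))]
= [1/(1.34−0.127)] ln[(1.34/0.127)(1 − 1.92×1.213/(0.127×28.7))]
= (1/1.213) ln[10.55 × 0.3610] = 0.8244 × ln(3.809) = 0.8244 × 1.337 = 1.103 d.
L(t_c) = L₀ e^(−k_1 t_c) = 28.7 × 0.8693 = 24.95 mg/L, and at the critical point k_2 D_c = k_1 L, so D_c = (0.127/1.34) × 24.95 = 2.365 mg/L.
x_c = v t_c = 0.940 m/s × 1.103 d × 86400 s/d = 89550 m ≈ 89.5 km.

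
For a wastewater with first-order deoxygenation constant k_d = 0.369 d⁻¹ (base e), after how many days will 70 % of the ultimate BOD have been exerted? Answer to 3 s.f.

t ≈ 3.26 d

y/L₀ = 1 − e^(−k_d t) = 0.70 ⇒ e^(−k_d t) = 0.300
t = −ln(0.300) / 0.369 = 1.204 / 0.369 = 3.263 d.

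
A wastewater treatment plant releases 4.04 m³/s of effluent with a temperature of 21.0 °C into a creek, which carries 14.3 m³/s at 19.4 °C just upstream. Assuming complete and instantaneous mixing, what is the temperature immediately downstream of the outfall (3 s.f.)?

Flow-weighted mixing: C = (Q_r C_r + Q_w C_w)/(Q_r + Q_w)
= (14.3×19.4 + 4.04×21.0)/(14.3 + 4.04) = 362.3/18.34 = 19.75 °C.

19.8 °C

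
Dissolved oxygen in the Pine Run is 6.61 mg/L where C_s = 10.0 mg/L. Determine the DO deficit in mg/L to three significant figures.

D = C_s − C = 10.0 − 6.61 = 3.39 mg/L.

D ≈ 3.39 mg/L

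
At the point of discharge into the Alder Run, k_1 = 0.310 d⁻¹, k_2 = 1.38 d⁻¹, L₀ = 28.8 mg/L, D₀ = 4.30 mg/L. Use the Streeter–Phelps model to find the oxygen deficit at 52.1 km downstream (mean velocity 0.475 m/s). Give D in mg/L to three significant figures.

D ≈ 4.93 mg/L

Travel time t = x/v = 52.1 km / (0.475 m/s) = 52100 m / 0.475 m/s = 109700 s = 1.269 d.
k_1 L₀/(k_2−k_1) = 0.310×28.8/(1.38−0.310) = 8.928/1.070 = 8.344 mg/L.
e^(−k_1 t) = e^(−0.310×1.269) = 0.6747; e^(−k_2 t) = e^(−1.38×1.269) = 0.1734.
D = 8.344 × (0.6747 − 0.1734) + 4.30 × 0.1734 = 4.182 + 0.7458 = 4.928 mg/L.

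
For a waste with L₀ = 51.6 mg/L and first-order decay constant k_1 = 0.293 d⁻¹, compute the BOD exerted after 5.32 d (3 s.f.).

y_t = L₀(1 − e^(−k_1 t)) = 51.6 × (1 − e^(−0.293×5.32))
= 51.6 × (1 − 0.2104) = 51.6 × 0.7896 = 40.74 mg/L.

y ≈ 40.7 mg/L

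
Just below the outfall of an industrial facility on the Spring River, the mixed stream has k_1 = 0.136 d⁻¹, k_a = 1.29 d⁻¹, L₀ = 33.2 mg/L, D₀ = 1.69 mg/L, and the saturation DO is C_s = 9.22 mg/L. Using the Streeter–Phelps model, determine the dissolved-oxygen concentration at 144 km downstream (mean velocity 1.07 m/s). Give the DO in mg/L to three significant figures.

Travel time t = x/v = 144 km / (1.07 m/s) = 144000 m / 1.07 m/s = 134600 s = 1.558 d.
k_1 L₀/(k_a−k_1) = 0.136×33.2/(1.29−0.136) = 4.515/1.154 = 3.913 mg/L.
e^(−k_1 t) = e^(−0.136×1.558) = 0.8091; e^(−k_a t) = e^(−1.29×1.558) = 0.1341.
D = 3.913 × (0.8091 − 0.1341) + 1.69 × 0.1341 = 2.641 + 0.2266 = 2.868 mg/L.
DO = C_s − D = 9.22 − 2.868 = 6.352 mg/L.

DO ≈ 6.35 mg/L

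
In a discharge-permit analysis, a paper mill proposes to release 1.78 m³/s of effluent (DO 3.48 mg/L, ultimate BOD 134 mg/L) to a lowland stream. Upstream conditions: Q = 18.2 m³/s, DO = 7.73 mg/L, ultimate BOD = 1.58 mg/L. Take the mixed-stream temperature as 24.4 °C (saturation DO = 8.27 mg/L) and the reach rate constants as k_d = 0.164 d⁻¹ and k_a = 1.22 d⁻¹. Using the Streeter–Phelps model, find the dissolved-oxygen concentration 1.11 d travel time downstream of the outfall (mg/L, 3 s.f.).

DO ≈ 6.84 mg/L

Mixed DO = (18.2×7.73 + 1.78×3.48)/(18.2+1.78) = 146.9/19.98 = 7.351 mg/L.
Mixed L₀ = (18.2×1.58 + 1.78×134)/(19.98) = 267.3/19.98 = 13.38 mg/L.
Initial deficit D₀ = C_s − DO₀ = 8.27 − 7.351 = 0.9186 mg/L.
D(1.11) = [0.164×13.38/(1.22−0.164)](e^(−0.164×1.11) − e^(−1.22×1.11)) + 0.9186 e^(−1.22×1.11)
= 2.078 × (0.8336 − 0.2582) + 0.9186 × 0.2582 = 1.433 mg/L.
DO = 8.27 − 1.433 = 6.837 mg/L.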